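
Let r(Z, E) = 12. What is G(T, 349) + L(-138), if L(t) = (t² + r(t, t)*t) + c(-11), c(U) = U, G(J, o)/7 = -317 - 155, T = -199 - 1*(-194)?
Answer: 14073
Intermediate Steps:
T = -5 (T = -199 + 194 = -5)
G(J, o) = -3304 (G(J, o) = 7*(-317 - 155) = 7*(-472) = -3304)
L(t) = -11 + t² + 12*t (L(t) = (t² + 12*t) - 11 = -11 + t² + 12*t)
G(T, 349) + L(-138) = -3304 + (-11 + (-138)² + 12*(-138)) = -3304 + (-11 + 19044 - 1656) = -3304 + 17377 = 14073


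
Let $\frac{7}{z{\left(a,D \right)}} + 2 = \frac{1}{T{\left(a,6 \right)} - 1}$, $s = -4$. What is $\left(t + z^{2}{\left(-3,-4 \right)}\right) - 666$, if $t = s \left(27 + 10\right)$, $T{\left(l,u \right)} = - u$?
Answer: $- \frac{180749}{225} \approx -803.33$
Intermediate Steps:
$t = -148$ ($t = - 4 \left(27 + 10\right) = \left(-4\right) 37 = -148$)
$z{\left(a,D \right)} = - \frac{49}{15}$ ($z{\left(a,D \right)} = \frac{7}{-2 + \frac{1}{\left(-1\right) 6 - 1}} = \frac{7}{-2 + \frac{1}{-6 - 1}} = \frac{7}{-2 + \frac{1}{-7}} = \frac{7}{-2 - \frac{1}{7}} = \frac{7}{- \frac{15}{7}} = 7 \left(- \frac{7}{15}\right) = - \frac{49}{15}$)
$\left(t + z^{2}{\left(-3,-4 \right)}\right) - 666 = \left(-148 + \left(- \frac{49}{15}\right)^{2}\right) - 666 = \left(-148 + \frac{2401}{225}\right) - 666 = - \frac{30899}{225} - 666 = - \frac{180749}{225}$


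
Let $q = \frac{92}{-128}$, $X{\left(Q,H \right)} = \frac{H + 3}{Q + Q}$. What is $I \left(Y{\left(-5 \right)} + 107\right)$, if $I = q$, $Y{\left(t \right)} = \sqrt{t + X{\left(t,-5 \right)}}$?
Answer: $- \frac{2461}{32} - \frac{23 i \sqrt{30}}{80} \approx -76.906 - 1.5747 i$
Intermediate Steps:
$X{\left(Q,H \right)} = \frac{3 + H}{2 Q}$
$Y{\left(t \right)} = \sqrt{t - \frac{1}{t}}$ ($Y{\left(t \right)} = \sqrt{t + \frac{3 - 5}{2 t}} = \sqrt{t + \frac{1}{2} \frac{1}{t} \left(-2\right)} = \sqrt{t - \frac{1}{t}}$)
$q = - \frac{23}{32}$ ($q = 92 \left(- \frac{1}{128}\right) = - \frac{23}{32} \approx -0.71875$)
$I = - \frac{23}{32} \approx -0.71875$
$I \left(Y{\left(-5 \right)} + 107\right) = - \frac{23 \left(\sqrt{-5 - \frac{1}{-5}} + 107\right)}{32} = - \frac{23 \left(\sqrt{-5 - - \frac{1}{5}} + 107\right)}{32} = - \frac{23 \left(\sqrt{-5 + \frac{1}{5}} + 107\right)}{32} = - \frac{23 \left(\sqrt{- \frac{24}{5}} + 107\right)}{32} = - \frac{23 \left(\frac{2 i \sqrt{30}}{5} + 107\right)}{32} = - \frac{23 \left(107 + \frac{2 i \sqrt{30}}{5}\right)}{32} = - \frac{2461}{32} - \frac{23 i \sqrt{30}}{80}$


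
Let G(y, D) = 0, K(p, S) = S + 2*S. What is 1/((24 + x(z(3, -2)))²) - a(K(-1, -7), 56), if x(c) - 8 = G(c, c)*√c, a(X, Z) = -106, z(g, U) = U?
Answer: 108545/1024 ≈ 106.00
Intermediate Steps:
K(p, S) = 3*S
x(c) = 8 (x(c) = 8 + 0*√c = 8 + 0 = 8)
1/((24 + x(z(3, -2)))²) - a(K(-1, -7), 56) = 1/((24 + 8)²) - 1*(-106) = 1/(32²) + 106 = 1/1024 + 106 = 108545/1024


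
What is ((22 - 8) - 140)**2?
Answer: 15876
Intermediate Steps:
((22 - 8) - 140)**2 = (14 - 140)**2 = (-126)**2 = 15876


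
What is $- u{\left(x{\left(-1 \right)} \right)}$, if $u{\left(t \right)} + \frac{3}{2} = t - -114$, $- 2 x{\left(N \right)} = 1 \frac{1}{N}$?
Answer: $-113$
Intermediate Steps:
$x{\left(N \right)} = - \frac{1}{2 N}$ ($x{\left(N \right)} = - \frac{1 \frac{1}{N}}{2} = - \frac{1}{2 N}$)
$u{\left(t \right)} = \frac{225}{2} + t$ ($u{\left(t \right)} = - \frac{3}{2} + \left(t - -114\right) = - \frac{3}{2} + \left(t + 114\right) = - \frac{3}{2} + \left(114 + t\right) = \frac{225}{2} + t$)
$- u{\left(x{\left(-1 \right)} \right)} = - (\frac{225}{2} - \frac{1}{2 \left(-1\right)}) = - (\frac{225}{2} - - \frac{1}{2}) = - (\frac{225}{2} + \frac{1}{2}) = \left(-1\right) 113 = -113$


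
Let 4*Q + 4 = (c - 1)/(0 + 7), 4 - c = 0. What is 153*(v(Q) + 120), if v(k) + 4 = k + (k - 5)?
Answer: 233937/14 ≈ 16710.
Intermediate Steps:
c = 4 (c = 4 - 1*0 = 4 + 0 = 4)
Q = -25/28 (Q = -1 + ((4 - 1)/(0 + 7))/4 = -1 + (3/7)/4 = -1 + (3*(⅐))/4 = -1 + (¼)*(3/7) = -1 + 3/28 = -25/28 ≈ -0.89286)
v(k) = -9 + 2*k (v(k) = -4 + (k + (k - 5)) = -4 + (k + (-5 + k)) = -4 + (-5 + 2*k) = -9 + 2*k)
153*(v(Q) + 120) = 153*((-9 + 2*(-25/28)) + 120) = 153*((-9 - 25/14) + 120) = 153*(-151/14 + 120) = 153*(1529/14) = 233937/14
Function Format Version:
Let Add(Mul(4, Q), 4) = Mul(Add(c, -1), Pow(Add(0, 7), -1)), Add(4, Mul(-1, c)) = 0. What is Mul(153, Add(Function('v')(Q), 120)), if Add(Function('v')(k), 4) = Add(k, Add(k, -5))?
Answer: Rational(233937, 14) ≈ 16710.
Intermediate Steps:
c = 4 (c = Add(4, Mul(-1, 0)) = Add(4, 0) = 4)
Q = Rational(-25, 28) (Q = Add(-1, Mul(Rational(1, 4), Mul(Add(4, -1), Pow(Add(0, 7), -1)))) = Add(-1, Mul(Rational(1, 4), Mul(3, Pow(7, -1)))) = Add(-1, Mul(Rational(1, 4), Mul(3, Rational(1, 7)))) = Add(-1, Mul(Rational(1, 4), Rational(3, 7))) = Add(-1, Rational(3, 28)) = Rational(-25, 28) ≈ -0.89286)
Function('v')(k) = Add(-9, Mul(2, k)) (Function('v')(k) = Add(-4, Add(k, Add(k, -5))) = Add(-4, Add(k, Add(-5, k))) = Add(-4, Add(-5, Mul(2, k))) = Add(-9, Mul(2, k)))
Mul(153, Add(Function('v')(Q), 120)) = Mul(153, Add(Add(-9, Mul(2, Rational(-25, 28))), 120)) = Mul(153, Add(Add(-9, Rational(-25, 14)), 120)) = Mul(153, Add(Rational(-151, 14), 120)) = Mul(153, Rational(1529, 14)) = Rational(233937, 14)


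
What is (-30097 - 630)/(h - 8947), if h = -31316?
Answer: 30727/40263 ≈ 0.76316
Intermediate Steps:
(-30097 - 630)/(h - 8947) = (-30097 - 630)/(-31316 - 8947) = -30727/(-40263) = -30727*(-1/40263) = 30727/40263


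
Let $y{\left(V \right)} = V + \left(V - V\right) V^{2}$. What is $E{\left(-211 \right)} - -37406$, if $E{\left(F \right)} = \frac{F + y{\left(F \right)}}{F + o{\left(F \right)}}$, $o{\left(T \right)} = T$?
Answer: $37407$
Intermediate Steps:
$y{\left(V \right)} = V$ ($y{\left(V \right)} = V + 0 V^{2} = V + 0 = V$)
$E{\left(F \right)} = 1$ ($E{\left(F \right)} = \frac{F + F}{F + F} = \frac{2 F}{2 F} = 2 F \frac{1}{2 F} = 1$)
$E{\left(-211 \right)} - -37406 = 1 - -37406 = 1 + 37406 = 37407$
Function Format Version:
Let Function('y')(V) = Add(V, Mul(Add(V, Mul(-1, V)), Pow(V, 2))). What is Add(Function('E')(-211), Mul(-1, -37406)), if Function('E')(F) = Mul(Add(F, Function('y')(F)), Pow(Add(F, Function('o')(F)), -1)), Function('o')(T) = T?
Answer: 37407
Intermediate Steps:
Function('y')(V) = V (Function('y')(V) = Add(V, Mul(0, Pow(V, 2))) = Add(V, 0) = V)
Function('E')(F) = 1 (Function('E')(F) = Mul(Add(F, F), Pow(Add(F, F), -1)) = Mul(Mul(2, F), Pow(Mul(2, F), -1)) = Mul(Mul(2, F), Mul(Rational(1, 2), Pow(F, -1))) = 1)
Add(Function('E')(-211), Mul(-1, -37406)) = Add(1, Mul(-1, -37406)) = Add(1, 37406) = 37407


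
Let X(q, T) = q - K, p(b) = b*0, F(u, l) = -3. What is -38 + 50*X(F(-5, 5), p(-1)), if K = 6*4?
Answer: -1388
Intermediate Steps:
p(b) = 0
K = 24
X(q, T) = -24 + q (X(q, T) = q - 1*24 = q - 24 = -24 + q)
-38 + 50*X(F(-5, 5), p(-1)) = -38 + 50*(-24 - 3) = -38 + 50*(-27) = -38 - 1350 = -1388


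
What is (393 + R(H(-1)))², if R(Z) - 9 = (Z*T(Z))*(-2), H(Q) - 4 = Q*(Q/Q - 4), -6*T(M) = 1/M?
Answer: 1456849/9 ≈ 1.6187e+5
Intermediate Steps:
T(M) = -1/(6*M)
H(Q) = 4 - 3*Q (H(Q) = 4 + Q*(Q/Q - 4) = 4 + Q*(1 - 4) = 4 + Q*(-3) = 4 - 3*Q)
R(Z) = 28/3 (R(Z) = 9 + (Z*(-1/(6*Z)))*(-2) = 9 - ⅙*(-2) = 9 + ⅓ = 28/3)
(393 + R(H(-1)))² = (393 + 28/3)² = (1207/3)² = 1456849/9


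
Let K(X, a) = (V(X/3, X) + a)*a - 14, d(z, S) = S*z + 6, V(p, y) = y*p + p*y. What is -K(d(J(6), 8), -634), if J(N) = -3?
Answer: -264998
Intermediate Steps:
V(p, y) = 2*p*y (V(p, y) = p*y + p*y = 2*p*y)
d(z, S) = 6 + S*z
K(X, a) = -14 + a*(a + 2*X²/3) (K(X, a) = (2*(X/3)*X + a)*a - 14 = (2*X²/3 + a)*a - 14 = (a + 2*X²/3)*a - 14 = a*(a + 2*X²/3) - 14 = -14 + a*(a + 2*X²/3))
-K(d(J(6), 8), -634) = -(-14 + (-634)² + (⅔)*(-634)*(6 + 8*(-3))²) = -(-14 + 401956 + (⅔)*(-634)*(6 - 24)²) = -(-14 + 401956 + (⅔)*(-634)*(-18)²) = -(-14 + 401956 + (⅔)*(-634)*324) = -(-14 + 401956 - 136944) = -1*264998 = -264998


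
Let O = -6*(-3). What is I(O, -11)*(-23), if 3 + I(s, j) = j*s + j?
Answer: 4876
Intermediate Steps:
O = 18
I(s, j) = -3 + j + j*s (I(s, j) = -3 + (j*s + j) = -3 + (j + j*s) = -3 + j + j*s)
I(O, -11)*(-23) = (-3 - 11 - 11*18)*(-23) = (-3 - 11 - 198)*(-23) = -212*(-23) = 4876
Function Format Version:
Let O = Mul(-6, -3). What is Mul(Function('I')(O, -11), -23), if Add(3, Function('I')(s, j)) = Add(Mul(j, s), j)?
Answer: 4876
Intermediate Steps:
O = 18
Function('I')(s, j) = Add(-3, j, Mul(j, s)) (Function('I')(s, j) = Add(-3, Add(Mul(j, s), j)) = Add(-3, Add(j, Mul(j, s))) = Add(-3, j, Mul(j, s)))
Mul(Function('I')(O, -11), -23) = Mul(Add(-3, -11, Mul(-11, 18)), -23) = Mul(Add(-3, -11, -198), -23) = Mul(-212, -23) = 4876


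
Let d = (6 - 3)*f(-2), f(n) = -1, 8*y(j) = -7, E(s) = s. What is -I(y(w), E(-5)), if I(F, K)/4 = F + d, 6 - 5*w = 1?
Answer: 31/2 ≈ 15.500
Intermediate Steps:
w = 1 (w = 6/5 - ⅕*1 = 6/5 - ⅕ = 1)
y(j) = -7/8 (y(j) = (⅛)*(-7) = -7/8)
d = -3 (d = (6 - 3)*(-1) = 3*(-1) = -3)
I(F, K) = -12 + 4*F (I(F, K) = 4*(F - 3) = 4*(-3 + F) = -12 + 4*F)
-I(y(w), E(-5)) = -(-12 + 4*(-7/8)) = -(-12 - 7/2) = -1*(-31/2) = 31/2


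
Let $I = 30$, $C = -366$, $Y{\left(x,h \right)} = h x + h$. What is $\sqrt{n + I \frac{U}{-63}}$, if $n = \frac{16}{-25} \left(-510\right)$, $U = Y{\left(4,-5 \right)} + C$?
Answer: $\frac{\sqrt{5651310}}{105} \approx 22.64$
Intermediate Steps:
$Y{\left(x,h \right)} = h + h x$
$U = -391$ ($U = - 5 \left(1 + 4\right) - 366 = \left(-5\right) 5 - 366 = -25 - 366 = -391$)
$n = \frac{1632}{5}$ ($n = 16 \left(- \frac{1}{25}\right) \left(-510\right) = \left(- \frac{16}{25}\right) \left(-510\right) = \frac{1632}{5} \approx 326.4$)
$\sqrt{n + I \frac{U}{-63}} = \sqrt{\frac{1632}{5} + 30 \left(- \frac{391}{-63}\right)} = \sqrt{\frac{1632}{5} + 30 \left(\left(-391\right) \left(- \frac{1}{63}\right)\right)} = \sqrt{\frac{1632}{5} + 30 \cdot \frac{391}{63}} = \sqrt{\frac{1632}{5} + \frac{3910}{21}} = \sqrt{\frac{53822}{105}} = \frac{\sqrt{5651310}}{105}$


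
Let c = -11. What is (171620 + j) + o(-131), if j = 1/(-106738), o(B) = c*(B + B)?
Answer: 18625994475/106738 ≈ 1.7450e+5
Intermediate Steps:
o(B) = -22*B (o(B) = -11*(B + B) = -22*B)
j = -1/106738 ≈ -9.3687e-6
(171620 + j) + o(-131) = (171620 - 1/106738) - 22*(-131) = 18318375559/106738 + 2882 = 18625994475/106738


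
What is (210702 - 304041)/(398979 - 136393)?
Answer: -93339/262586 ≈ -0.35546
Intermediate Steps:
(210702 - 304041)/(398979 - 136393) = -93339/262586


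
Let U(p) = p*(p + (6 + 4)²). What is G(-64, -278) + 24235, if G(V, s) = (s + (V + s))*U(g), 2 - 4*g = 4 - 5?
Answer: -90455/4 ≈ -22614.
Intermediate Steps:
g = ¾ (g = ½ - (4 - 5)/4 = ½ - ¼*(-1) = ½ + ¼ = ¾ ≈ 0.75000)
U(p) = p*(100 + p) (U(p) = p*(p + 10²) = p*(p + 100) = p*(100 + p))
G(V, s) = 1209*s/8 + 1209*V/16 (G(V, s) = (s + (V + s))*(3*(100 + ¾)/4) = (V + 2*s)*((¾)*(403/4)) = (V + 2*s)*(1209/16) = 1209*s/8 + 1209*V/16)
G(-64, -278) + 24235 = ((1209/8)*(-278) + (1209/16)*(-64)) + 24235 = (-168051/4 - 4836) + 24235 = -187395/4 + 24235 = -90455/4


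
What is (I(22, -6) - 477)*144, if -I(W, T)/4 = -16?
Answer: -59472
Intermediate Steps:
I(W, T) = 64 (I(W, T) = -4*(-16) = 64)
(I(22, -6) - 477)*144 = (64 - 477)*144 = -413*144 = -59472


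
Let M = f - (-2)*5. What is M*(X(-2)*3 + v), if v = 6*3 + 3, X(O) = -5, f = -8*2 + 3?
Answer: -18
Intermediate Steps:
f = -13 (f = -16 + 3 = -13)
v = 21 (v = 18 + 3 = 21)
M = -3 (M = -13 - (-2)*5 = -13 - 1*(-10) = -13 + 10 = -3)
M*(X(-2)*3 + v) = -3*(-5*3 + 21) = -3*(-15 + 21) = -3*6 = -18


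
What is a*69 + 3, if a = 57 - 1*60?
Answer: -204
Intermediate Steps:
a = -3 (a = 57 - 60 = -3)
a*69 + 3 = -3*69 + 3 = -207 + 3 = -204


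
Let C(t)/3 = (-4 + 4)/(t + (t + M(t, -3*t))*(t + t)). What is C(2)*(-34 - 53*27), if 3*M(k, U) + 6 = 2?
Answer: 0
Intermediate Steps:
M(k, U) = -4/3 (M(k, U) = -2 + (⅓)*2 = -2 + ⅔ = -4/3)
C(t) = 0 (C(t) = 3*((-4 + 4)/(t + (t - 4/3)*(t + t))) = 3*(0/(t + (-4/3 + t)*(2*t))) = 3*(0/(t + 2*t*(-4/3 + t))) = 3*0 = 0)
C(2)*(-34 - 53*27) = 0*(-34 - 53*27) = 0*(-34 - 1431) = 0*(-1465) = 0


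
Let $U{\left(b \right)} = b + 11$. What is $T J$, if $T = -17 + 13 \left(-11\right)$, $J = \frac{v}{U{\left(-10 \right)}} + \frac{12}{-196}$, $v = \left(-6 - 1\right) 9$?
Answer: $\frac{494400}{49} \approx 10090.0$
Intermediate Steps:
$v = -63$ ($v = \left(-7\right) 9 = -63$)
$U{\left(b \right)} = 11 + b$
$J = - \frac{3090}{49}$ ($J = - \frac{63}{11 - 10} + \frac{12}{-196} = - \frac{63}{1} + 12 \left(- \frac{1}{196}\right) = \left(-63\right) 1 - \frac{3}{49} = -63 - \frac{3}{49} = - \frac{3090}{49} \approx -63.061$)
$T = -160$ ($T = -17 - 143 = -160$)
$T J = \left(-160\right) \left(- \frac{3090}{49}\right) = \frac{494400}{49}$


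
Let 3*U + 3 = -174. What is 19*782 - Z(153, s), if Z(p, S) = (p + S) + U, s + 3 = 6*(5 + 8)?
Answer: 14689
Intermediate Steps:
U = -59 (U = -1 + (⅓)*(-174) = -1 - 58 = -59)
s = 75 (s = -3 + 6*(5 + 8) = -3 + 6*13 = -3 + 78 = 75)
Z(p, S) = -59 + S + p (Z(p, S) = (p + S) - 59 = (S + p) - 59 = -59 + S + p)
19*782 - Z(153, s) = 19*782 - (-59 + 75 + 153) = 14858 - 1*169 = 14858 - 169 = 14689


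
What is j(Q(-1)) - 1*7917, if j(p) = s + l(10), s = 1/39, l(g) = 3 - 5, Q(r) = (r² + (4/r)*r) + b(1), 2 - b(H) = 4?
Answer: -308840/39 ≈ -7919.0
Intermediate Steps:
b(H) = -2 (b(H) = 2 - 1*4 = 2 - 4 = -2)
Q(r) = 2 + r² (Q(r) = (r² + (4/r)*r) - 2 = (r² + 4) - 2 = (4 + r²) - 2 = 2 + r²)
l(g) = -2
s = 1/39 ≈ 0.025641
j(p) = -77/39 (j(p) = 1/39 - 2 = -77/39)
j(Q(-1)) - 1*7917 = -77/39 - 1*7917 = -77/39 - 7917 = -308840/39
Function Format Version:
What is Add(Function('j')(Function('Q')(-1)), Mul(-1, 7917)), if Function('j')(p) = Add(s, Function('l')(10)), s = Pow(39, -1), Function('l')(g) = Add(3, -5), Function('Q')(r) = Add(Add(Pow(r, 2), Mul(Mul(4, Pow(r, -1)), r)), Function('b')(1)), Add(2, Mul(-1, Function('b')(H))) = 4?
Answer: Rational(-308840, 39) ≈ -7919.0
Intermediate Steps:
Function('b')(H) = -2 (Function('b')(H) = Add(2, Mul(-1, 4)) = Add(2, -4) = -2)
Function('Q')(r) = Add(2, Pow(r, 2)) (Function('Q')(r) = Add(Add(Pow(r, 2), Mul(Mul(4, Pow(r, -1)), r)), -2) = Add(Add(Pow(r, 2), 4), -2) = Add(Add(4, Pow(r, 2)), -2) = Add(2, Pow(r, 2)))
Function('l')(g) = -2
s = Rational(1, 39) ≈ 0.025641
Function('j')(p) = Rational(-77, 39) (Function('j')(p) = Add(Rational(1, 39), -2) = Rational(-77, 39))
Add(Function('j')(Function('Q')(-1)), Mul(-1, 7917)) = Add(Rational(-77, 39), Mul(-1, 7917)) = Add(Rational(-77, 39), -7917) = Rational(-308840, 39)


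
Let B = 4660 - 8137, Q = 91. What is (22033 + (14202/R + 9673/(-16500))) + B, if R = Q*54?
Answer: 27865293257/1501500 ≈ 18558.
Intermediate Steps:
R = 4914 (R = 91*54 = 4914)
B = -3477
(22033 + (14202/R + 9673/(-16500))) + B = (22033 + (14202/4914 + 9673/(-16500))) - 3477 = (22033 + (14202*(1/4914) + 9673*(-1/16500))) - 3477 = (22033 + (263/91 - 9673/16500)) - 3477 = (22033 + 3459257/1501500) - 3477 = 33086008757/1501500 - 3477 = 27865293257/1501500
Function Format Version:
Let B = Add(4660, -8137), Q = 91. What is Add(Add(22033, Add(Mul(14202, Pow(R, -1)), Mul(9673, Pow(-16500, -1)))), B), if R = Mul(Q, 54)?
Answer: Rational(27865293257, 1501500) ≈ 18558.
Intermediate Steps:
R = 4914 (R = Mul(91, 54) = 4914)
B = -3477
Add(Add(22033, Add(Mul(14202, Pow(R, -1)), Mul(9673, Pow(-16500, -1)))), B) = Add(Add(22033, Add(Mul(14202, Pow(4914, -1)), Mul(9673, Pow(-16500, -1)))), -3477) = Add(Add(22033, Add(Mul(14202, Rational(1, 4914)), Mul(9673, Rational(-1, 16500)))), -3477) = Add(Add(22033, Add(Rational(263, 91), Rational(-9673, 16500))), -3477) = Add(Add(22033, Rational(3459257, 1501500)), -3477) = Add(Rational(33086008757, 1501500), -3477) = Rational(27865293257, 1501500)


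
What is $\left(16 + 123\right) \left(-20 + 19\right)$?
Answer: $-139$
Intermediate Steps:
$\left(16 + 123\right) \left(-20 + 19\right) = 139 \left(-1\right) = -139$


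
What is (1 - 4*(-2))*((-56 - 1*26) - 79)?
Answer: -1449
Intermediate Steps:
(1 - 4*(-2))*((-56 - 1*26) - 79) = (1 + 8)*((-56 - 26) - 79) = 9*(-82 - 79) = 9*(-161) = -1449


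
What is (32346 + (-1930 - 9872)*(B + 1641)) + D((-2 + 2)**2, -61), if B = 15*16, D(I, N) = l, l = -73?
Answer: -22167289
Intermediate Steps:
D(I, N) = -73
B = 240
(32346 + (-1930 - 9872)*(B + 1641)) + D((-2 + 2)**2, -61) = (32346 + (-1930 - 9872)*(240 + 1641)) - 73 = (32346 - 11802*1881) - 73 = (32346 - 22199562) - 73 = -22167216 - 73 = -22167289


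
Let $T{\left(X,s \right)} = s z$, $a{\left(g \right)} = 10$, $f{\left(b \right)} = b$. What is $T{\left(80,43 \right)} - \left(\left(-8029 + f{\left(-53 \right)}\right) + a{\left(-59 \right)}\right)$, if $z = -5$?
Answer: $7857$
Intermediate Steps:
$T{\left(X,s \right)} = - 5 s$ ($T{\left(X,s \right)} = s \left(-5\right) = - 5 s$)
$T{\left(80,43 \right)} - \left(\left(-8029 + f{\left(-53 \right)}\right) + a{\left(-59 \right)}\right) = \left(-5\right) 43 - \left(\left(-8029 - 53\right) + 10\right) = -215 - \left(-8082 + 10\right) = -215 - -8072 = -215 + 8072 = 7857$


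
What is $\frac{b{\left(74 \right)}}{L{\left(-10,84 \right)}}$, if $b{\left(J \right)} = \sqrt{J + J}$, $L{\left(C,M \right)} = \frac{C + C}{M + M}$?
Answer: $- \frac{84 \sqrt{37}}{5} \approx -102.19$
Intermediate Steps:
$L{\left(C,M \right)} = \frac{C}{M}$ ($L{\left(C,M \right)} = \frac{2 C}{2 M} = 2 C \frac{1}{2 M} = \frac{C}{M}$)
$b{\left(J \right)} = \sqrt{2} \sqrt{J}$ ($b{\left(J \right)} = \sqrt{2 J} = \sqrt{2} \sqrt{J}$)
$\frac{b{\left(74 \right)}}{L{\left(-10,84 \right)}} = \frac{\sqrt{2} \sqrt{74}}{\left(-10\right) \frac{1}{84}} = \frac{2 \sqrt{37}}{\left(-10\right) \frac{1}{84}} = \frac{2 \sqrt{37}}{- \frac{5}{42}} = 2 \sqrt{37} \left(- \frac{42}{5}\right) = - \frac{84 \sqrt{37}}{5}$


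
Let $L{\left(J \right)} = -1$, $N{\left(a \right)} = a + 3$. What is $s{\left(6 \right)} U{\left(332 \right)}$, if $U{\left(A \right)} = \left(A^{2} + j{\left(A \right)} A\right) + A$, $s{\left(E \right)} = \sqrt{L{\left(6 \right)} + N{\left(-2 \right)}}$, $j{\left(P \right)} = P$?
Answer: $0$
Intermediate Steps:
$N{\left(a \right)} = 3 + a$
$s{\left(E \right)} = 0$ ($s{\left(E \right)} = \sqrt{-1 + \left(3 - 2\right)} = \sqrt{-1 + 1} = \sqrt{0} = 0$)
$U{\left(A \right)} = A + 2 A^{2}$ ($U{\left(A \right)} = \left(A^{2} + A A\right) + A = \left(A^{2} + A^{2}\right) + A = 2 A^{2} + A = A + 2 A^{2}$)
$s{\left(6 \right)} U{\left(332 \right)} = 0 \cdot 332 \left(1 + 2 \cdot 332\right) = 0 \cdot 332 \left(1 + 664\right) = 0 \cdot 332 \cdot 665 = 0 \cdot 220780 = 0$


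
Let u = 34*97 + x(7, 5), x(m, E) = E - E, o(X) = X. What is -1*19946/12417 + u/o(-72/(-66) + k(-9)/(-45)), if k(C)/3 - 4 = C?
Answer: 1350454316/583599 ≈ 2314.0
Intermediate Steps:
k(C) = 12 + 3*C
x(m, E) = 0
u = 3298 (u = 34*97 + 0 = 3298 + 0 = 3298)
-1*19946/12417 + u/o(-72/(-66) + k(-9)/(-45)) = -1*19946/12417 + 3298/(-72/(-66) + (12 + 3*(-9))/(-45)) = -19946*1/12417 + 3298/(-72*(-1/66) + (12 - 27)*(-1/45)) = -19946/12417 + 3298/(12/11 - 15*(-1/45)) = -19946/12417 + 3298/(12/11 + ⅓) = -19946/12417 + 3298/(47/33) = -19946/12417 + 3298*(33/47) = -19946/12417 + 108834/47 = 1350454316/583599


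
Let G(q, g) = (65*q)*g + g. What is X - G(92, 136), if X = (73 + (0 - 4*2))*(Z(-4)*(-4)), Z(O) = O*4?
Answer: -809256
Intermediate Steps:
G(q, g) = g + 65*g*q (G(q, g) = 65*g*q + g = g + 65*g*q)
Z(O) = 4*O
X = 4160 (X = (73 + (0 - 4*2))*((4*(-4))*(-4)) = (73 + (0 - 8))*(-16*(-4)) = (73 - 8)*64 = 65*64 = 4160)
X - G(92, 136) = 4160 - 136*(1 + 65*92) = 4160 - 136*(1 + 5980) = 4160 - 136*5981 = 4160 - 1*813416 = 4160 - 813416 = -809256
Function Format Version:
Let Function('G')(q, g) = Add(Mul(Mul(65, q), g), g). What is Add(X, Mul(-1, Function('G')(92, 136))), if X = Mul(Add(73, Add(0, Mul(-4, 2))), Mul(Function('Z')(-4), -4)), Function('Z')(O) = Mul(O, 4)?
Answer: -809256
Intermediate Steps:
Function('G')(q, g) = Add(g, Mul(65, g, q)) (Function('G')(q, g) = Add(Mul(65, g, q), g) = Add(g, Mul(65, g, q)))
Function('Z')(O) = Mul(4, O)
X = 4160 (X = Mul(Add(73, Add(0, Mul(-4, 2))), Mul(Mul(4, -4), -4)) = Mul(Add(73, Add(0, -8)), Mul(-16, -4)) = Mul(Add(73, -8), 64) = Mul(65, 64) = 4160)
Add(X, Mul(-1, Function('G')(92, 136))) = Add(4160, Mul(-1, Mul(136, Add(1, Mul(65, 92))))) = Add(4160, Mul(-1, Mul(136, Add(1, 5980)))) = Add(4160, Mul(-1, Mul(136, 5981))) = Add(4160, Mul(-1, 813416)) = Add(4160, -813416) = -809256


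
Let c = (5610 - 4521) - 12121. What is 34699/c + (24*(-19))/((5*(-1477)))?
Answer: -35888789/11638760 ≈ -3.0836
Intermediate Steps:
c = -11032 (c = 1089 - 12121 = -11032)
34699/c + (24*(-19))/((5*(-1477))) = 34699/(-11032) + (24*(-19))/((5*(-1477))) = 34699*(-1/11032) - 456/(-7385) = -4957/1576 - 456*(-1/7385) = -4957/1576 + 456/7385 = -35888789/11638760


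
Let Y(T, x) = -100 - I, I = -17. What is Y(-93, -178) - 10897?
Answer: -10980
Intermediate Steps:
Y(T, x) = -83 (Y(T, x) = -100 - 1*(-17) = -100 + 17 = -83)
Y(-93, -178) - 10897 = -83 - 10897 = -10980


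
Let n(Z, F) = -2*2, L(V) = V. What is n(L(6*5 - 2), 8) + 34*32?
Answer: 1084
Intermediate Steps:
n(Z, F) = -4
n(L(6*5 - 2), 8) + 34*32 = -4 + 34*32 = -4 + 1088 = 1084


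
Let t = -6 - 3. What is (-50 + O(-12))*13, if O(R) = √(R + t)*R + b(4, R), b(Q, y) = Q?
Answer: -598 - 156*I*√21 ≈ -598.0 - 714.88*I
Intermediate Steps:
t = -9
O(R) = 4 + R*√(-9 + R) (O(R) = √(R - 9)*R + 4 = √(-9 + R)*R + 4 = R*√(-9 + R) + 4 = 4 + R*√(-9 + R))
(-50 + O(-12))*13 = (-50 + (4 - 12*√(-9 - 12)))*13 = (-50 + (4 - 12*I*√21))*13 = (-46 - 12*I*√21)*13 = -598 - 156*I*√21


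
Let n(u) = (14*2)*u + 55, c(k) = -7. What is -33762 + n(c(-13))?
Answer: -33903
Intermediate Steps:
n(u) = 55 + 28*u (n(u) = 28*u + 55 = 55 + 28*u)
-33762 + n(c(-13)) = -33762 + (55 + 28*(-7)) = -33762 + (55 - 196) = -33762 - 141 = -33903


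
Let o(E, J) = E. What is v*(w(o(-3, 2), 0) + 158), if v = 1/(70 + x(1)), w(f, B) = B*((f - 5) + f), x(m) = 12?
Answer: 79/41 ≈ 1.9268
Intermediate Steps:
w(f, B) = B*(-5 + 2*f) (w(f, B) = B*((-5 + f) + f) = B*(-5 + 2*f))
v = 1/82 (v = 1/(70 + 12) = 1/82 ≈ 0.012195)
v*(w(o(-3, 2), 0) + 158) = (0*(-5 + 2*(-3)) + 158)/82 = (0*(-5 - 6) + 158)/82 = (0*(-11) + 158)/82 = (0 + 158)/82 = (1/82)*158 = 79/41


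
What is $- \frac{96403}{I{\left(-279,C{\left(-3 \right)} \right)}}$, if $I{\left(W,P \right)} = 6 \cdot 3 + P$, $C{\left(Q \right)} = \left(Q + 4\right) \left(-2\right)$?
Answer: $- \frac{96403}{16} \approx -6025.2$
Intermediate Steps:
$C{\left(Q \right)} = -8 - 2 Q$ ($C{\left(Q \right)} = \left(4 + Q\right) \left(-2\right) = -8 - 2 Q$)
$I{\left(W,P \right)} = 18 + P$
$- \frac{96403}{I{\left(-279,C{\left(-3 \right)} \right)}} = - \frac{96403}{18 - 2} = - \frac{96403}{16}$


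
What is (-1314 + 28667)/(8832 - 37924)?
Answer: -27353/29092 ≈ -0.94022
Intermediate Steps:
(-1314 + 28667)/(8832 - 37924) = 27353/(-29092) = 27353*(-1/29092) = -27353/29092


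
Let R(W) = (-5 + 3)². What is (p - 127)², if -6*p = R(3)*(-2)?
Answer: 142129/9 ≈ 15792.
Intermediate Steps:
R(W) = 4 (R(W) = (-2)² = 4)
p = 4/3 (p = -2*(-2)/3 = -⅙*(-8) = 4/3 ≈ 1.3333)
(p - 127)² = (4/3 - 127)² = (-377/3)² = 142129/9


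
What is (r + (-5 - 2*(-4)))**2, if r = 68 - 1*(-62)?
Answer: 17689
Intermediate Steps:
r = 130 (r = 68 + 62 = 130)
(r + (-5 - 2*(-4)))**2 = (130 + (-5 - 2*(-4)))**2 = (130 + (-5 + 8))**2 = (130 + 3)**2 = 133**2 = 17689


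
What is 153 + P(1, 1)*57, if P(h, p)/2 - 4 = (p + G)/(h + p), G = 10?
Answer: 1236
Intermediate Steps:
P(h, p) = 8 + 2*(10 + p)/(h + p) (P(h, p) = 8 + 2*((p + 10)/(h + p)) = 8 + 2*((10 + p)/(h + p)) = 8 + 2*(10 + p)/(h + p))
153 + P(1, 1)*57 = 153 + (2*(10 + 4*1 + 5*1)/(1 + 1))*57 = 153 + (2*(10 + 4 + 5)/2)*57 = 153 + (2*(½)*19)*57 = 153 + 19*57 = 153 + 1083 = 1236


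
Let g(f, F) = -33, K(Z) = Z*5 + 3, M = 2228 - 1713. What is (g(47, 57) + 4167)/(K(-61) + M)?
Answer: 1378/71 ≈ 19.408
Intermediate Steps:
M = 515
K(Z) = 3 + 5*Z (K(Z) = 5*Z + 3 = 3 + 5*Z)
(g(47, 57) + 4167)/(K(-61) + M) = (-33 + 4167)/((3 + 5*(-61)) + 515) = 4134/((3 - 305) + 515) = 4134/(-302 + 515) = 4134/213 = 4134*(1/213) = 1378/71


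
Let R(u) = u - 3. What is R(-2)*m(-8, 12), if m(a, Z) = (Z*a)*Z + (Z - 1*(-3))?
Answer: 5685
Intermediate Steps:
R(u) = -3 + u
m(a, Z) = 3 + Z + a*Z² (m(a, Z) = a*Z² + (Z + 3) = a*Z² + (3 + Z) = 3 + Z + a*Z²)
R(-2)*m(-8, 12) = (-3 - 2)*(3 + 12 - 8*12²) = -5*(3 + 12 - 8*144) = -5*(3 + 12 - 1152) = -5*(-1137) = 5685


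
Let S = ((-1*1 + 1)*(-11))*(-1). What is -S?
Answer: 0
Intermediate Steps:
S = 0 (S = ((-1 + 1)*(-11))*(-1) = (0*(-11))*(-1) = 0*(-1) = 0)
-S = -1*0 = 0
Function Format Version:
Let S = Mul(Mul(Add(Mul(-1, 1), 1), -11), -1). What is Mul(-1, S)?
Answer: 0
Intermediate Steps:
S = 0 (S = Mul(Mul(Add(-1, 1), -11), -1) = Mul(Mul(0, -11), -1) = Mul(0, -1) = 0)
Mul(-1, S) = Mul(-1, 0) = 0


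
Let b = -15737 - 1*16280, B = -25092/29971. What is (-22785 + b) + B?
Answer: -2356522/43 ≈ -54803.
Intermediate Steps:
B = -36/43 (B = -25092*1/29971 = -36/43 ≈ -0.83721)
b = -32017 (b = -15737 - 16280 = -32017)
(-22785 + b) + B = (-22785 - 32017) - 36/43 = -54802 - 36/43 = -2356522/43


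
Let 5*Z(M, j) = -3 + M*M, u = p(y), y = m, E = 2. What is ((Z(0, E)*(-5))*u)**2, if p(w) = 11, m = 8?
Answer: 1089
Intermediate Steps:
y = 8
u = 11
Z(M, j) = -3/5 + M**2/5 (Z(M, j) = (-3 + M*M)/5 = (-3 + M**2)/5 = -3/5 + M**2/5)
((Z(0, E)*(-5))*u)**2 = (((-3/5 + (1/5)*0**2)*(-5))*11)**2 = (((-3/5 + (1/5)*0)*(-5))*11)**2 = (((-3/5 + 0)*(-5))*11)**2 = (-3/5*(-5)*11)**2 = (3*11)**2 = 33**2 = 1089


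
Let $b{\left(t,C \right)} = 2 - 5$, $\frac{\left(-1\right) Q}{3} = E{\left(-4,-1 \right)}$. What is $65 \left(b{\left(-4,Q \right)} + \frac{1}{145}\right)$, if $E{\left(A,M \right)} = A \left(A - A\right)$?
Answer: $- \frac{5642}{29} \approx -194.55$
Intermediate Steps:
$E{\left(A,M \right)} = 0$ ($E{\left(A,M \right)} = A 0 = 0$)
$Q = 0$ ($Q = \left(-3\right) 0 = 0$)
$b{\left(t,C \right)} = -3$
$65 \left(b{\left(-4,Q \right)} + \frac{1}{145}\right) = 65 \left(-3 + \frac{1}{145}\right) = 65 \left(- \frac{434}{145}\right) = - \frac{5642}{29}$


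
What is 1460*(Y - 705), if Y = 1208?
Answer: 734380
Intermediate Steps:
1460*(Y - 705) = 1460*(1208 - 705) = 1460*503 = 734380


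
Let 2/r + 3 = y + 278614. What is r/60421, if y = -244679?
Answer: 1/1025102686 ≈ 9.7551e-10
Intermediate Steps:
r = 1/16966 (r = 2/(-3 + (-244679 + 278614)) = 2/(-3 + 33935) = 2/33932 = 2*(1/33932) = 1/16966 ≈ 5.8941e-5)
r/60421 = (1/16966)/60421 = (1/16966)*(1/60421) = 1/1025102686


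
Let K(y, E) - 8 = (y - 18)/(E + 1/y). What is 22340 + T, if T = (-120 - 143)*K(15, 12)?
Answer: 3674551/181 ≈ 20301.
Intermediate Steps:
K(y, E) = 8 + (-18 + y)/(E + 1/y) (K(y, E) = 8 + (y - 18)/(E + 1/y) = 8 + (-18 + y)/(E + 1/y))
T = -368989/181 (T = (-120 - 143)*((8 + 15² - 18*15 + 8*12*15)/(1 + 12*15)) = -263*(8 + 225 - 270 + 1440)/(1 + 180) = -263*1403/181 = -368989/181 ≈ -2038.6)
22340 + T = 22340 - 368989/181 = 3674551/181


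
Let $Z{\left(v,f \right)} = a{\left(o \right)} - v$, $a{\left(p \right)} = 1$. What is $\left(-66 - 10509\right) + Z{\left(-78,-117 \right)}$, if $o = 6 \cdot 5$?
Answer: $-10496$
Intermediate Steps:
$o = 30$
$Z{\left(v,f \right)} = 1 - v$
$\left(-66 - 10509\right) + Z{\left(-78,-117 \right)} = \left(-66 - 10509\right) + \left(1 - -78\right) = \left(-66 - 10509\right) + \left(1 + 78\right) = -10575 + 79 = -10496$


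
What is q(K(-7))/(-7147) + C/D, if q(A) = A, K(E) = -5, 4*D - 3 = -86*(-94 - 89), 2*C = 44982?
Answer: 23816719/4166701 ≈ 5.7160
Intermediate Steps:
C = 22491 (C = (½)*44982 = 22491)
D = 15741/4 (D = ¾ + (-86*(-94 - 89))/4 = ¾ + (-86*(-183))/4 = ¾ + (¼)*15738 = ¾ + 7869/2 = 15741/4 ≈ 3935.3)
q(K(-7))/(-7147) + C/D = -5/(-7147) + 22491/(15741/4) = -5*(-1/7147) + 22491*(4/15741) = 5/7147 + 3332/583 = 23816719/4166701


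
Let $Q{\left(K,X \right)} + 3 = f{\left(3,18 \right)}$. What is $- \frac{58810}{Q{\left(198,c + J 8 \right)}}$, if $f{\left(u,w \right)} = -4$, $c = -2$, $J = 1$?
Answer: $\frac{58810}{7} \approx 8401.4$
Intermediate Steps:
$Q{\left(K,X \right)} = -7$ ($Q{\left(K,X \right)} = -3 - 4 = -7$)
$- \frac{58810}{Q{\left(198,c + J 8 \right)}} = - \frac{58810}{-7} = \left(-58810\right) \left(- \frac{1}{7}\right) = \frac{58810}{7}$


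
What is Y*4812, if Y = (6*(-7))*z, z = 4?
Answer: -808416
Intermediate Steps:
Y = -168 (Y = (6*(-7))*4 = -42*4 = -168)
Y*4812 = -168*4812 = -808416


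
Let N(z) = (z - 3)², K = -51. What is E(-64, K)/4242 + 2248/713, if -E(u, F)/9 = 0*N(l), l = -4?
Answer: 2248/713 ≈ 3.1529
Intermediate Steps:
N(z) = (-3 + z)²
E(u, F) = 0 (E(u, F) = -0*(-3 - 4)² = -0*(-7)² = -0*49 = -9*0 = 0)
E(-64, K)/4242 + 2248/713 = 0/4242 + 2248/713 = 0*(1/4242) + 2248*(1/713) = 0 + 2248/713 = 2248/713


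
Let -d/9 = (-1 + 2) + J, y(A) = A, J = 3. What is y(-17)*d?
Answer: 612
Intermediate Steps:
d = -36 (d = -9*((-1 + 2) + 3) = -9*(1 + 3) = -9*4 = -36)
y(-17)*d = -17*(-36) = 612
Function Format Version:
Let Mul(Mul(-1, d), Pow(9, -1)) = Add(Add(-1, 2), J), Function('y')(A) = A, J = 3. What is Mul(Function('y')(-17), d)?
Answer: 612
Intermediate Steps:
d = -36 (d = Mul(-9, Add(Add(-1, 2), 3)) = Mul(-9, Add(1, 3)) = Mul(-9, 4) = -36)
Mul(Function('y')(-17), d) = Mul(-17, -36) = 612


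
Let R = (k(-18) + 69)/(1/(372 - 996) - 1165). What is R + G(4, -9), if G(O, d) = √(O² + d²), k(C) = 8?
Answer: -48048/726961 + √97 ≈ 9.7828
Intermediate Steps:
R = -48048/726961 (R = (8 + 69)/(1/(372 - 996) - 1165) = 77/(1/(-624) - 1165) = 77/(-1/624 - 1165) = 77/(-726961/624) = 77*(-624/726961) = -48048/726961 ≈ -0.066094)
R + G(4, -9) = -48048/726961 + √(4² + (-9)²) = -48048/726961 + √(16 + 81) = -48048/726961 + √97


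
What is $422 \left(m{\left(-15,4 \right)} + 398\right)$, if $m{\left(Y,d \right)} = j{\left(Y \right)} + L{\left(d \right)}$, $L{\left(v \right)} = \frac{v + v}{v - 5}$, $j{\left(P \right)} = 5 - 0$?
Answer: $166690$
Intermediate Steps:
$j{\left(P \right)} = 5$ ($j{\left(P \right)} = 5 + 0 = 5$)
$L{\left(v \right)} = \frac{2 v}{-5 + v}$
$m{\left(Y,d \right)} = 5 + \frac{2 d}{-5 + d}$
$422 \left(m{\left(-15,4 \right)} + 398\right) = 422 \left(\frac{-25 + 7 \cdot 4}{-5 + 4} + 398\right) = 422 \left(\frac{-25 + 28}{-1} + 398\right) = 422 \left(\left(-1\right) 3 + 398\right) = 422 \left(-3 + 398\right) = 422 \cdot 395 = 166690$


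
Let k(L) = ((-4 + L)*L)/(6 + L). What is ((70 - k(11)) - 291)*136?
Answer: -30672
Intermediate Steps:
k(L) = L*(-4 + L)/(6 + L) (k(L) = (L*(-4 + L))/(6 + L) = L*(-4 + L)/(6 + L))
((70 - k(11)) - 291)*136 = ((70 - 11*(-4 + 11)/(6 + 11)) - 291)*136 = ((70 - 11*7/17) - 291)*136 = ((70 - 1*77/17) - 291)*136 = ((70 - 77/17) - 291)*136 = (1113/17 - 291)*136 = -3834/17*136 = -30672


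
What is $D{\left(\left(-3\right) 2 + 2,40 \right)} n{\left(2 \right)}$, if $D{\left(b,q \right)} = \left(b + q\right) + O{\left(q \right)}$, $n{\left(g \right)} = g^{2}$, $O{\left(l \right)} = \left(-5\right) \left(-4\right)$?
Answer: $224$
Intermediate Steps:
$O{\left(l \right)} = 20$
$D{\left(b,q \right)} = 20 + b + q$ ($D{\left(b,q \right)} = \left(b + q\right) + 20 = 20 + b + q$)
$D{\left(\left(-3\right) 2 + 2,40 \right)} n{\left(2 \right)} = \left(20 + \left(\left(-3\right) 2 + 2\right) + 40\right) 2^{2} = \left(20 + \left(-6 + 2\right) + 40\right) 4 = \left(20 - 4 + 40\right) 4 = 56 \cdot 4 = 224$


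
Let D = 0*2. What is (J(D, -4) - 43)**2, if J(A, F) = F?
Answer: 2209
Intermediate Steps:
D = 0
(J(D, -4) - 43)**2 = (-4 - 43)**2 = (-47)**2 = 2209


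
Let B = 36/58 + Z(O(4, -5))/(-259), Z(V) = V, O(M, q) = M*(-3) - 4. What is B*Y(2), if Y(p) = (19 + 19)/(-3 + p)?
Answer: -194788/7511 ≈ -25.934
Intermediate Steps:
O(M, q) = -4 - 3*M (O(M, q) = -3*M - 4 = -4 - 3*M)
Y(p) = 38/(-3 + p)
B = 5126/7511 (B = 36/58 + (-4 - 3*4)/(-259) = 36*(1/58) + (-4 - 12)*(-1/259) = 18/29 - 16*(-1/259) = 18/29 + 16/259 = 5126/7511 ≈ 0.68247)
B*Y(2) = 5126*(38/(-3 + 2))/7511 = 5126*(38/(-1))/7511 = 5126*(38*(-1))/7511 = (5126/7511)*(-38) = -194788/7511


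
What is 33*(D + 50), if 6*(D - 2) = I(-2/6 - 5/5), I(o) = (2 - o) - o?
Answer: 5225/3 ≈ 1741.7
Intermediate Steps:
I(o) = 2 - 2*o
D = 25/9 (D = 2 + (2 - 2*(-2/6 - 5/5))/6 = 2 + (2 - 2*(-2*⅙ - 5*⅕))/6 = 2 + (2 - 2*(-⅓ - 1))/6 = 2 + (2 - 2*(-4/3))/6 = 2 + (2 + 8/3)/6 = 2 + (⅙)*(14/3) = 2 + 7/9 = 25/9 ≈ 2.7778)
33*(D + 50) = 33*(25/9 + 50) = 33*(475/9) = 5225/3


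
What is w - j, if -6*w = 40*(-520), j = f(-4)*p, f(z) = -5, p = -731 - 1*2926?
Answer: -44455/3 ≈ -14818.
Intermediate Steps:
p = -3657 (p = -731 - 2926 = -3657)
j = 18285 (j = -5*(-3657) = 18285)
w = 10400/3 (w = -20*(-520)/3 = -⅙*(-20800) = 10400/3 ≈ 3466.7)
w - j = 10400/3 - 1*18285 = 10400/3 - 18285 = -44455/3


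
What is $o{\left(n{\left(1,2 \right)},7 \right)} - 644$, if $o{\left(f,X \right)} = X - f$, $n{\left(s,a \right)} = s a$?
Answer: $-639$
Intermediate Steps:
$n{\left(s,a \right)} = a s$
$o{\left(n{\left(1,2 \right)},7 \right)} - 644 = \left(7 - 2 \cdot 1\right) - 644 = \left(7 - 2\right) - 644 = 5 - 644 = -639$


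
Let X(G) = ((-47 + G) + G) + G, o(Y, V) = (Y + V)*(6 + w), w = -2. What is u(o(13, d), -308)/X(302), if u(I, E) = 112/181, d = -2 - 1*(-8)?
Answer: 112/155479 ≈ 0.00072035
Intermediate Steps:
d = 6 (d = -2 + 8 = 6)
o(Y, V) = 4*V + 4*Y (o(Y, V) = (Y + V)*(6 - 2) = (V + Y)*4 = 4*V + 4*Y)
X(G) = -47 + 3*G (X(G) = (-47 + 2*G) + G = -47 + 3*G)
u(I, E) = 112/181 (u(I, E) = 112*(1/181) = 112/181)
u(o(13, d), -308)/X(302) = 112/(181*(-47 + 3*302)) = 112/(181*(-47 + 906)) = (112/181)/859 = (112/181)*(1/859) = 112/155479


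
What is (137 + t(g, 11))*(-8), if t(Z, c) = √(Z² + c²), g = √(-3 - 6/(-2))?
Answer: -1184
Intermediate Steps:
g = 0 (g = √(-3 - 6*(-½)) = √(-3 + 3) = √0 = 0)
(137 + t(g, 11))*(-8) = (137 + √(0² + 11²))*(-8) = (137 + √(0 + 121))*(-8) = (137 + √121)*(-8) = (137 + 11)*(-8) = 148*(-8) = -1184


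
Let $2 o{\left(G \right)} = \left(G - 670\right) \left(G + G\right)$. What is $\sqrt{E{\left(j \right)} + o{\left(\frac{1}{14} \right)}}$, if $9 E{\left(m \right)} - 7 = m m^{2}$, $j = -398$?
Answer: $\frac{i \sqrt{12356862271}}{42} \approx 2646.7 i$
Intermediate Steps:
$E{\left(m \right)} = \frac{7}{9} + \frac{m^{3}}{9}$ ($E{\left(m \right)} = \frac{7}{9} + \frac{m m^{2}}{9} = \frac{7}{9} + \frac{m^{3}}{9}$)
$o{\left(G \right)} = G \left(-670 + G\right)$ ($o{\left(G \right)} = \frac{\left(G - 670\right) \left(G + G\right)}{2} = \frac{\left(-670 + G\right) 2 G}{2} = \frac{2 G \left(-670 + G\right)}{2} = G \left(-670 + G\right)$)
$\sqrt{E{\left(j \right)} + o{\left(\frac{1}{14} \right)}} = \sqrt{\left(\frac{7}{9} + \frac{\left(-398\right)^{3}}{9}\right) + \frac{-670 + \frac{1}{14}}{14}} = \sqrt{\left(\frac{7}{9} + \frac{1}{9} \left(-63044792\right)\right) + \frac{-670 + \frac{1}{14}}{14}} = \sqrt{\left(\frac{7}{9} - \frac{63044792}{9}\right) + \frac{1}{14} \left(- \frac{9379}{14}\right)} = \sqrt{- \frac{63044785}{9} - \frac{9379}{196}} = \sqrt{- \frac{12356862271}{1764}} = \frac{i \sqrt{12356862271}}{42}$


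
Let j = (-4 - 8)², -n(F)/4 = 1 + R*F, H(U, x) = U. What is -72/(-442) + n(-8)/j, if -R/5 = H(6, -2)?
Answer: -51965/7956 ≈ -6.5315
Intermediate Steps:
R = -30 (R = -5*6 = -30)
n(F) = -4 + 120*F (n(F) = -4*(1 - 30*F) = -4 + 120*F)
j = 144 (j = (-12)² = 144)
-72/(-442) + n(-8)/j = -72/(-442) + (-4 + 120*(-8))/144 = -72*(-1/442) + (-4 - 960)*(1/144) = 36/221 - 964*1/144 = 36/221 - 241/36 = -51965/7956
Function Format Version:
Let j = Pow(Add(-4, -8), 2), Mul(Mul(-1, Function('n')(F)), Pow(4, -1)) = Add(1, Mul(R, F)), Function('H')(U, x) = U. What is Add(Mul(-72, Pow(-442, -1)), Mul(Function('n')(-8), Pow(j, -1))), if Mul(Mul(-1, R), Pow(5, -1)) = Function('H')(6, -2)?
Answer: Rational(-51965, 7956) ≈ -6.5315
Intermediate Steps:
R = -30 (R = Mul(-5, 6) = -30)
Function('n')(F) = Add(-4, Mul(120, F)) (Function('n')(F) = Mul(-4, Add(1, Mul(-30, F))) = Add(-4, Mul(120, F)))
j = 144 (j = Pow(-12, 2) = 144)
Add(Mul(-72, Pow(-442, -1)), Mul(Function('n')(-8), Pow(j, -1))) = Add(Mul(-72, Pow(-442, -1)), Mul(Add(-4, Mul(120, -8)), Pow(144, -1))) = Add(Mul(-72, Rational(-1, 442)), Mul(Add(-4, -960), Rational(1, 144))) = Add(Rational(36, 221), Mul(-964, Rational(1, 144))) = Add(Rational(36, 221), Rational(-241, 36)) = Rational(-51965, 7956)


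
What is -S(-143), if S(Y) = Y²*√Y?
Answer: -20449*I*√143 ≈ -2.4453e+5*I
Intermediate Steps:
S(Y) = Y^(5/2)
-S(-143) = -(-143)^(5/2) = -20449*I*√143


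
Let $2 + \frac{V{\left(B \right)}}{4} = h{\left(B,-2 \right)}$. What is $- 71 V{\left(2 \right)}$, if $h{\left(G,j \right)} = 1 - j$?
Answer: $-284$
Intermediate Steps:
$V{\left(B \right)} = 4$ ($V{\left(B \right)} = -8 + 4 \left(1 - -2\right) = -8 + 4 \left(1 + 2\right) = -8 + 4 \cdot 3 = -8 + 12 = 4$)
$- 71 V{\left(2 \right)} = \left(-71\right) 4 = -284$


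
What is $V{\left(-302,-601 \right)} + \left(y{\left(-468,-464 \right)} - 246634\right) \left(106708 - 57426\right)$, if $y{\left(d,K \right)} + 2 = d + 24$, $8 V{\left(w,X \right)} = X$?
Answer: $- \frac{97412773081}{8} \approx -1.2177 \cdot 10^{10}$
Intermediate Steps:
$V{\left(w,X \right)} = \frac{X}{8}$
$y{\left(d,K \right)} = 22 + d$ ($y{\left(d,K \right)} = -2 + \left(d + 24\right) = -2 + \left(24 + d\right) = 22 + d$)
$V{\left(-302,-601 \right)} + \left(y{\left(-468,-464 \right)} - 246634\right) \left(106708 - 57426\right) = \frac{1}{8} \left(-601\right) + \left(\left(22 - 468\right) - 246634\right) \left(106708 - 57426\right) = - \frac{601}{8} + \left(-446 - 246634\right) 49282 = - \frac{601}{8} - 12176596560 = - \frac{97412773081}{8}$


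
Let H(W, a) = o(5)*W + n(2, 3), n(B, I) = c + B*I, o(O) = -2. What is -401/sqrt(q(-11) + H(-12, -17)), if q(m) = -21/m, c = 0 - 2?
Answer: -401*sqrt(3619)/329 ≈ -73.323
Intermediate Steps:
c = -2
n(B, I) = -2 + B*I
H(W, a) = 4 - 2*W (H(W, a) = -2*W + (-2 + 2*3) = -2*W + (-2 + 6) = -2*W + 4 = 4 - 2*W)
-401/sqrt(q(-11) + H(-12, -17)) = -401/sqrt(-21/(-11) + (4 - 2*(-12))) = -401/sqrt(-21*(-1/11) + (4 + 24)) = -401/sqrt(21/11 + 28) = -401*sqrt(3619)/329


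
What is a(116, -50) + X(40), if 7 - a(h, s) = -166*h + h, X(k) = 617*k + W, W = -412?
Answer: 43415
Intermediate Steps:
X(k) = -412 + 617*k (X(k) = 617*k - 412 = -412 + 617*k)
a(h, s) = 7 + 165*h (a(h, s) = 7 - (-166*h + h) = 7 - (-165)*h = 7 + 165*h)
a(116, -50) + X(40) = (7 + 165*116) + (-412 + 617*40) = (7 + 19140) + (-412 + 24680) = 19147 + 24268 = 43415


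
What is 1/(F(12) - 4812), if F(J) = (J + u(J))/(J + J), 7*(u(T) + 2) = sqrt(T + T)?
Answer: -33950532/163355813923 - 84*sqrt(6)/163355813923 ≈ -0.00020783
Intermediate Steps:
u(T) = -2 + sqrt(2)*sqrt(T)/7 (u(T) = -2 + sqrt(T + T)/7 = -2 + sqrt(2*T)/7 = -2 + (sqrt(2)*sqrt(T))/7 = -2 + sqrt(2)*sqrt(T)/7)
F(J) = (-2 + J + sqrt(2)*sqrt(J)/7)/(2*J) (F(J) = (J + (-2 + sqrt(2)*sqrt(J)/7))/(J + J) = (-2 + J + sqrt(2)*sqrt(J)/7)/((2*J)) = (-2 + J + sqrt(2)*sqrt(J)/7)*(1/(2*J)) = (-2 + J + sqrt(2)*sqrt(J)/7)/(2*J))
1/(F(12) - 4812) = 1/((1/14)*(-14 + 7*12 + sqrt(2)*sqrt(12))/12 - 4812) = 1/((1/14)*(1/12)*(-14 + 84 + sqrt(2)*(2*sqrt(3))) - 4812) = 1/((1/14)*(1/12)*(-14 + 84 + 2*sqrt(6)) - 4812) = 1/((1/14)*(1/12)*(70 + 2*sqrt(6)) - 4812) = 1/((5/12 + sqrt(6)/84) - 4812) = 1/(-57739/12 + sqrt(6)/84)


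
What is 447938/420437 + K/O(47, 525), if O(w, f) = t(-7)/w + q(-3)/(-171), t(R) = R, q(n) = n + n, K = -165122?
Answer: 185985420704296/128233285 ≈ 1.4504e+6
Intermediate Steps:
q(n) = 2*n
O(w, f) = 2/57 - 7/w (O(w, f) = -7/w + (2*(-3))/(-171) = -7/w - 6*(-1/171) = -7/w + 2/57 = 2/57 - 7/w)
447938/420437 + K/O(47, 525) = 447938/420437 - 165122/(2/57 - 7/47) = 447938/420437 - 165122/(-305/2679) = 447938/420437 - 165122*(-2679/305) = 447938/420437 + 442361838/305 = 185985420704296/128233285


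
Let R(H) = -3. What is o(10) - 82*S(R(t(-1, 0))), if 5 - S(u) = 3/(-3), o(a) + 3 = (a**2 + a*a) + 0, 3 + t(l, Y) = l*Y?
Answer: -295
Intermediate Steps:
t(l, Y) = -3 + Y*l (t(l, Y) = -3 + l*Y = -3 + Y*l)
o(a) = -3 + 2*a**2 (o(a) = -3 + ((a**2 + a*a) + 0) = -3 + ((a**2 + a**2) + 0) = -3 + (2*a**2 + 0) = -3 + 2*a**2)
S(u) = 6 (S(u) = 5 - 3/(-3) = 5 - 3*(-1)/3 = 5 - 1*(-1) = 5 + 1 = 6)
o(10) - 82*S(R(t(-1, 0))) = (-3 + 2*10**2) - 82*6 = (-3 + 2*100) - 492 = (-3 + 200) - 492 = 197 - 492 = -295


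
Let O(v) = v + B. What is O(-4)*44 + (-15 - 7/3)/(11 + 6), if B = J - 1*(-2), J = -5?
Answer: -15760/51 ≈ -309.02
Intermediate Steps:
B = -3 (B = -5 - 1*(-2) = -5 + 2 = -3)
O(v) = -3 + v (O(v) = v - 3 = -3 + v)
O(-4)*44 + (-15 - 7/3)/(11 + 6) = (-3 - 4)*44 + (-15 - 7/3)/(11 + 6) = -7*44 + (-15 - 7*⅓)/17 = -308 + (-15 - 7/3)*(1/17) = -308 - 52/3*1/17 = -308 - 52/51 = -15760/51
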